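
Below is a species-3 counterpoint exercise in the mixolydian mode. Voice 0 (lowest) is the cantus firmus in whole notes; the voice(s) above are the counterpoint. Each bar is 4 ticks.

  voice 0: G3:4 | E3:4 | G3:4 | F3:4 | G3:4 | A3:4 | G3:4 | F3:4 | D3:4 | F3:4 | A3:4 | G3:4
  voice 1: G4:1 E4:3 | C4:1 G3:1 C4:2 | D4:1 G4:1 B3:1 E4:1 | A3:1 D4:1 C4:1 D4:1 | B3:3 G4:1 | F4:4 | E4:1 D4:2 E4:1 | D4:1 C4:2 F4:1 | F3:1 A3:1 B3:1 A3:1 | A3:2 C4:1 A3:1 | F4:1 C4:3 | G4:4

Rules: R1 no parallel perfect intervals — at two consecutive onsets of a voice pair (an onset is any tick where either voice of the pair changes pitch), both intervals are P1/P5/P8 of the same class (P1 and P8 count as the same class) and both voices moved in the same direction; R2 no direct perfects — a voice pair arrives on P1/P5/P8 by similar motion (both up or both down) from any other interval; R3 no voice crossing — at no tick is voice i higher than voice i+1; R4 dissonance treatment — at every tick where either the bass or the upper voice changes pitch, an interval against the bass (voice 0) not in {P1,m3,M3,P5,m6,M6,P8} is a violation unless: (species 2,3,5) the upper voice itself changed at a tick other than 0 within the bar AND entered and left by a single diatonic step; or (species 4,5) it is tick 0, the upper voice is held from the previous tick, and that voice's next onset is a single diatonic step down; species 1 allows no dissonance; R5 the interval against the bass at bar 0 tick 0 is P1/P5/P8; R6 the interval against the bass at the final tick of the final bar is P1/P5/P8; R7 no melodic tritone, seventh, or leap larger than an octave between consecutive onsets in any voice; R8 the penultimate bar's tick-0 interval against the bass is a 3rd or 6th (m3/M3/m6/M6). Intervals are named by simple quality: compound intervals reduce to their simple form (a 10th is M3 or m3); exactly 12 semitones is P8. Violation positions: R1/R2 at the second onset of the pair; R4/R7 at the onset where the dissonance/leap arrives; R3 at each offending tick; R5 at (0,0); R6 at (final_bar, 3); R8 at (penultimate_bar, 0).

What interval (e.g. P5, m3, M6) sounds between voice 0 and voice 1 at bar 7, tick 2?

voice 0=F3 voice 1=C4 -> P5

P5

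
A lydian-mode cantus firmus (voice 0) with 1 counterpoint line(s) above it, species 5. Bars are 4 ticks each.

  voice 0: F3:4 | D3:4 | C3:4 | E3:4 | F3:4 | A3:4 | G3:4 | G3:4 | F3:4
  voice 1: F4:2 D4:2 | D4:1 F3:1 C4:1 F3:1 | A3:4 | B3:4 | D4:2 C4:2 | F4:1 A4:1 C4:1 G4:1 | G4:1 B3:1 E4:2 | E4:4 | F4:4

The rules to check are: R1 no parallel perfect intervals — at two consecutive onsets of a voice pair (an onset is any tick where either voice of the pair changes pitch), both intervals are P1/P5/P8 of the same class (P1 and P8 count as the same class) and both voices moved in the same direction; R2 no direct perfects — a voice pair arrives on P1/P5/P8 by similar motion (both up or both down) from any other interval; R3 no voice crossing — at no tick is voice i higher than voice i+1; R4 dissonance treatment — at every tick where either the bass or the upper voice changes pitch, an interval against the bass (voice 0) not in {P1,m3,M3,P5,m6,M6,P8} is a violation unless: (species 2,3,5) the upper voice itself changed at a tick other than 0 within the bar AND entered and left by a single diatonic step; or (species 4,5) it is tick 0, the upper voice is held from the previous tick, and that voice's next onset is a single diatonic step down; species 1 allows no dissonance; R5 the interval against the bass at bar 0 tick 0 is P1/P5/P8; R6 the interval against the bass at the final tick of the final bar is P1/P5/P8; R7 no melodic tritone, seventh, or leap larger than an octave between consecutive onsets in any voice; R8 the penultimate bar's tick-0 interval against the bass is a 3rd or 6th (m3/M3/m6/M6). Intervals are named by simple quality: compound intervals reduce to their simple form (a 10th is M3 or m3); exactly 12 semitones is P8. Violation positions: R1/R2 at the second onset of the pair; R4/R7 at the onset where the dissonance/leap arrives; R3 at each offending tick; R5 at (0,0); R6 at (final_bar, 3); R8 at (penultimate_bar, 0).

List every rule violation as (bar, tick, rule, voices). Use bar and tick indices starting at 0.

bar 0: v0=F3 v1=F4 downbeat P8
bar 1: v0=D3 v1=D4 downbeat P8
bar 2: v0=C3 v1=A3 downbeat M6
bar 3: v0=E3 v1=B3 downbeat P5
bar 4: v0=F3 v1=D4 downbeat M6
bar 5: v0=A3 v1=F4 downbeat m6
bar 6: v0=G3 v1=G4 downbeat P8
bar 7: v0=G3 v1=E4 downbeat M6
bar 8: v0=F3 v1=F4 downbeat P8
  -> R4 @ bar 1 tick 2 v(0, 1): D3/C4 m7 untreated
  -> R2 @ bar 3 tick 0 v(0, 1): C3/A3 M6 -> E3/B3 P5 similar
  -> R4 @ bar 5 tick 3 v(0, 1): A3/G4 m7 untreated

(1, 2, R4, (0, 1))
(3, 0, R2, (0, 1))
(5, 3, R4, (0, 1))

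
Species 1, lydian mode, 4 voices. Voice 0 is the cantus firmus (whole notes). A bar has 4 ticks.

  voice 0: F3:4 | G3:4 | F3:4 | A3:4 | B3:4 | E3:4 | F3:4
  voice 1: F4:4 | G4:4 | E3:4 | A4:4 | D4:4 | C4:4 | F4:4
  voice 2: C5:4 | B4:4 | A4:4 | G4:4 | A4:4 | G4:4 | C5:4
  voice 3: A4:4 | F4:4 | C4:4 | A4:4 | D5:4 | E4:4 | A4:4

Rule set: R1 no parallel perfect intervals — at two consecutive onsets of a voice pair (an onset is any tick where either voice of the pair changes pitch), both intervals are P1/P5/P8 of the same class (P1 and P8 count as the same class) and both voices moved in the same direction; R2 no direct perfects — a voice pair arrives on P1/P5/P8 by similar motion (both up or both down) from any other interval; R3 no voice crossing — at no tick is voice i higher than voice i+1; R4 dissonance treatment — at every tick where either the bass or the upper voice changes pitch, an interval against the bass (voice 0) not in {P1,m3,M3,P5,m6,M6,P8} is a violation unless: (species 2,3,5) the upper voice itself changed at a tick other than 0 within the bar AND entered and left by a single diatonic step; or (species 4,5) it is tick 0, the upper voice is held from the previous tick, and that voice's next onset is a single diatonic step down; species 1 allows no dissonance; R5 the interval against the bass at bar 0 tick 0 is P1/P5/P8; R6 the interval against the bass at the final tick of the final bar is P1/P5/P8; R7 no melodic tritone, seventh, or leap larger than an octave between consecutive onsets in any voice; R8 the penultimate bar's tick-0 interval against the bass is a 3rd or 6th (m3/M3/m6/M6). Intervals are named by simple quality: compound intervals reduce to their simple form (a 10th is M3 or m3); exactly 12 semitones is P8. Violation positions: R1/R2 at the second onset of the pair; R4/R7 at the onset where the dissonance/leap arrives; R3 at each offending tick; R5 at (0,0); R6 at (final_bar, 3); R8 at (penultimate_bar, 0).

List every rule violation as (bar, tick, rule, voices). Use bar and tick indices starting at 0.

bar 0: v0=F3 v1=F4 v2=C5 v3=A4 downbeat M3
bar 1: v0=G3 v1=G4 v2=B4 v3=F4 downbeat m7
bar 2: v0=F3 v1=E3 v2=A4 v3=C4 downbeat P5
bar 3: v0=A3 v1=A4 v2=G4 v3=A4 downbeat P8
bar 4: v0=B3 v1=D4 v2=A4 v3=D5 downbeat m3
bar 5: v0=E3 v1=C4 v2=G4 v3=E4 downbeat P8
bar 6: v0=F3 v1=F4 v2=C5 v3=A4 downbeat M3
  -> R3 @ bar 0 tick 0 v(2, 3): C5 above A4
  -> R5 @ bar 0 tick 0 v(0, 3): opens on M3
  -> R3 @ bar 0 tick 1 v(2, 3): C5 above A4
  -> R3 @ bar 0 tick 2 v(2, 3): C5 above A4
  -> R3 @ bar 0 tick 3 v(2, 3): C5 above A4
  -> R1 @ bar 1 tick 0 v(0, 1): F3/F4 P8 -> G3/G4 P8 similar
  -> R3 @ bar 1 tick 0 v(2, 3): B4 above F4
  -> R4 @ bar 1 tick 0 v(0, 3): G3/F4 m7 untreated
  -> R3 @ bar 1 tick 1 v(2, 3): B4 above F4
  -> R3 @ bar 1 tick 2 v(2, 3): B4 above F4
  -> R3 @ bar 1 tick 3 v(2, 3): B4 above F4
  -> R2 @ bar 2 tick 0 v(0, 3): G3/F4 m7 -> F3/C4 P5 similar
  -> R3 @ bar 2 tick 0 v(0, 1): F3 above E3
  -> R3 @ bar 2 tick 0 v(2, 3): A4 above C4
  -> R4 @ bar 2 tick 0 v(0, 1): F3/E3 m2 untreated
  -> R7 @ bar 2 tick 0 v(1,): G4->E3 leap 15st
  -> R3 @ bar 2 tick 1 v(0, 1): F3 above E3
  -> R3 @ bar 2 tick 1 v(2, 3): A4 above C4
  -> R3 @ bar 2 tick 2 v(0, 1): F3 above E3
  -> R3 @ bar 2 tick 2 v(2, 3): A4 above C4
  -> R3 @ bar 2 tick 3 v(0, 1): F3 above E3
  -> R3 @ bar 2 tick 3 v(2, 3): A4 above C4
  -> R2 @ bar 3 tick 0 v(0, 1): F3/E3 m2 -> A3/A4 P8 similar
  -> R2 @ bar 3 tick 0 v(0, 3): F3/C4 P5 -> A3/A4 P8 similar
  -> R2 @ bar 3 tick 0 v(1, 3): E3/C4 m6 -> A4/A4 P1 similar
  -> R3 @ bar 3 tick 0 v(1, 2): A4 above G4
  -> R4 @ bar 3 tick 0 v(0, 2): A3/G4 m7 untreated
  -> R7 @ bar 3 tick 0 v(1,): E3->A4 leap 17st
  -> R3 @ bar 3 tick 1 v(1, 2): A4 above G4
  -> R3 @ bar 3 tick 2 v(1, 2): A4 above G4
  -> R3 @ bar 3 tick 3 v(1, 2): A4 above G4
  -> R4 @ bar 4 tick 0 v(0, 2): B3/A4 m7 untreated
  -> R1 @ bar 5 tick 0 v(1, 2): D4/A4 P5 -> C4/G4 P5 similar
  -> R2 @ bar 5 tick 0 v(0, 3): B3/D5 m3 -> E3/E4 P8 similar
  -> R3 @ bar 5 tick 0 v(2, 3): G4 above E4
  -> R7 @ bar 5 tick 0 v(3,): D5->E4 leap 10st
  -> R8 @ bar 5 tick 0 v(0, 3): penult P8 not 3rd/6th
  -> R3 @ bar 5 tick 1 v(2, 3): G4 above E4
  -> R3 @ bar 5 tick 2 v(2, 3): G4 above E4
  -> R3 @ bar 5 tick 3 v(2, 3): G4 above E4
  -> R1 @ bar 6 tick 0 v(1, 2): C4/G4 P5 -> F4/C5 P5 similar
  -> R2 @ bar 6 tick 0 v(0, 1): E3/C4 m6 -> F3/F4 P8 similar
  -> R2 @ bar 6 tick 0 v(0, 2): E3/G4 m3 -> F3/C5 P5 similar
  -> R3 @ bar 6 tick 0 v(2, 3): C5 above A4
  -> R3 @ bar 6 tick 1 v(2, 3): C5 above A4
  -> R3 @ bar 6 tick 2 v(2, 3): C5 above A4
  -> R3 @ bar 6 tick 3 v(2, 3): C5 above A4
  -> R6 @ bar 6 tick 3 v(0, 3): closes on M3

(0, 0, R3, (2, 3))
(0, 0, R5, (0, 3))
(0, 1, R3, (2, 3))
(0, 2, R3, (2, 3))
(0, 3, R3, (2, 3))
(1, 0, R1, (0, 1))
(1, 0, R3, (2, 3))
(1, 0, R4, (0, 3))
(1, 1, R3, (2, 3))
(1, 2, R3, (2, 3))
(1, 3, R3, (2, 3))
(2, 0, R2, (0, 3))
(2, 0, R3, (0, 1))
(2, 0, R3, (2, 3))
(2, 0, R4, (0, 1))
(2, 0, R7, (1,))
(2, 1, R3, (0, 1))
(2, 1, R3, (2, 3))
(2, 2, R3, (0, 1))
(2, 2, R3, (2, 3))
(2, 3, R3, (0, 1))
(2, 3, R3, (2, 3))
(3, 0, R2, (0, 1))
(3, 0, R2, (0, 3))
(3, 0, R2, (1, 3))
(3, 0, R3, (1, 2))
(3, 0, R4, (0, 2))
(3, 0, R7, (1,))
(3, 1, R3, (1, 2))
(3, 2, R3, (1, 2))
(3, 3, R3, (1, 2))
(4, 0, R4, (0, 2))
(5, 0, R1, (1, 2))
(5, 0, R2, (0, 3))
(5, 0, R3, (2, 3))
(5, 0, R7, (3,))
(5, 0, R8, (0, 3))
(5, 1, R3, (2, 3))
(5, 2, R3, (2, 3))
(5, 3, R3, (2, 3))
(6, 0, R1, (1, 2))
(6, 0, R2, (0, 1))
(6, 0, R2, (0, 2))
(6, 0, R3, (2, 3))
(6, 1, R3, (2, 3))
(6, 2, R3, (2, 3))
(6, 3, R3, (2, 3))
(6, 3, R6, (0, 3))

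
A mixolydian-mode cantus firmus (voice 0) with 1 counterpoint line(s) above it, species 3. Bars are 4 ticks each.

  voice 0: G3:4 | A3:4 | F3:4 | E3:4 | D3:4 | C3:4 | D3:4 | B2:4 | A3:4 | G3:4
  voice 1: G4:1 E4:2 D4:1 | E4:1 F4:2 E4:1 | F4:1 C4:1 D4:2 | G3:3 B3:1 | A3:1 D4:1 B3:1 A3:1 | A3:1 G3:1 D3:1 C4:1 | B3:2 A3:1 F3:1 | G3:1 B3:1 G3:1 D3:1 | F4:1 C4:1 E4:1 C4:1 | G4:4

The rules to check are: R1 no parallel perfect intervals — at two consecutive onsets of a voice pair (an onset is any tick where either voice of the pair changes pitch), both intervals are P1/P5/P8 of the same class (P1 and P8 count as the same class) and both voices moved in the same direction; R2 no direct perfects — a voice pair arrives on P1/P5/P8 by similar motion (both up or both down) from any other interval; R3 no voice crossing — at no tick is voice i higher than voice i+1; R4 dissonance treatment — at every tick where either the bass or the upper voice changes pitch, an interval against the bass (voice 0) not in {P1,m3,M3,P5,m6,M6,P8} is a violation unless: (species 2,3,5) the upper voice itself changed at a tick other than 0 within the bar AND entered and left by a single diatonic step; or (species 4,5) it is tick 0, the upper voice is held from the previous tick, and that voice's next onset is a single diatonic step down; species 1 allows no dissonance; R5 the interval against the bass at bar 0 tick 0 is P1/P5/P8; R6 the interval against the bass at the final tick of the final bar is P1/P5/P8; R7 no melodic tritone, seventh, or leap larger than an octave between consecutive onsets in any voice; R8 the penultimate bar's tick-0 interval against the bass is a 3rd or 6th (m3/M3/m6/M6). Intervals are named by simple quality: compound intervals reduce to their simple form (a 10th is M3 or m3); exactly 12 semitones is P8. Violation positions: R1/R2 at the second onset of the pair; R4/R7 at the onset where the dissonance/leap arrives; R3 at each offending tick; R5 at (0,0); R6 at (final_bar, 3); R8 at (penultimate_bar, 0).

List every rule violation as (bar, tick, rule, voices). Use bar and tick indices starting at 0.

bar 0: v0=G3 v1=G4 downbeat P8
bar 1: v0=A3 v1=E4 downbeat P5
bar 2: v0=F3 v1=F4 downbeat P8
bar 3: v0=E3 v1=G3 downbeat m3
bar 4: v0=D3 v1=A3 downbeat P5
bar 5: v0=C3 v1=A3 downbeat M6
bar 6: v0=D3 v1=B3 downbeat M6
bar 7: v0=B2 v1=G3 downbeat m6
bar 8: v0=A3 v1=F4 downbeat m6
bar 9: v0=G3 v1=G4 downbeat P8
  -> R1 @ bar 1 tick 0 v(0, 1): G3/D4 P5 -> A3/E4 P5 similar
  -> R1 @ bar 4 tick 0 v(0, 1): E3/B3 P5 -> D3/A3 P5 similar
  -> R4 @ bar 5 tick 2 v(0, 1): C3/D3 M2 untreated
  -> R7 @ bar 5 tick 3 v(1,): D3->C4 leap 10st
  -> R7 @ bar 8 tick 0 v(0,): B2->A3 leap 10st
  -> R7 @ bar 8 tick 0 v(1,): D3->F4 leap 15st

(1, 0, R1, (0, 1))
(4, 0, R1, (0, 1))
(5, 2, R4, (0, 1))
(5, 3, R7, (1,))
(8, 0, R7, (0,))
(8, 0, R7, (1,))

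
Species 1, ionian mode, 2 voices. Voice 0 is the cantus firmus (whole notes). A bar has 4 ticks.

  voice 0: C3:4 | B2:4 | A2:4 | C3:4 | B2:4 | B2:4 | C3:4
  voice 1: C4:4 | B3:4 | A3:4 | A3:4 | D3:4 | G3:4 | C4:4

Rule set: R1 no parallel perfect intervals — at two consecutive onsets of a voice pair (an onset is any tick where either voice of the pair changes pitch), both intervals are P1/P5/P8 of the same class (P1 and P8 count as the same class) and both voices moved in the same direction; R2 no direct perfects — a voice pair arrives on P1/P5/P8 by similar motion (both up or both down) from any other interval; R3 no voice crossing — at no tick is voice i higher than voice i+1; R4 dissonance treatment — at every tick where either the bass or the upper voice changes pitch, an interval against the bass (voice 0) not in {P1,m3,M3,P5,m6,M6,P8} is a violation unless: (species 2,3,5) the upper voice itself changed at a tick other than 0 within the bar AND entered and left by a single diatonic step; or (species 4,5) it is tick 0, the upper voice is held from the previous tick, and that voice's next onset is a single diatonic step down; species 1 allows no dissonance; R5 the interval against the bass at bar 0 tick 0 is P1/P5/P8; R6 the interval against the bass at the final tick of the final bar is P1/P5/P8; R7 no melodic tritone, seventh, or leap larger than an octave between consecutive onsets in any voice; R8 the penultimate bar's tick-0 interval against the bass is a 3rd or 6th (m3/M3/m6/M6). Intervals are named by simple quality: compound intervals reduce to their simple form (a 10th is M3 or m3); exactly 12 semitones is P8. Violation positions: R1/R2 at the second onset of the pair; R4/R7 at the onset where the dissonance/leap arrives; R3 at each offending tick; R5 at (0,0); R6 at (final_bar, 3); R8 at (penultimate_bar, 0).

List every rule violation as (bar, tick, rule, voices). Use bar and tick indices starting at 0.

bar 0: v0=C3 v1=C4 downbeat P8
bar 1: v0=B2 v1=B3 downbeat P8
bar 2: v0=A2 v1=A3 downbeat P8
bar 3: v0=C3 v1=A3 downbeat M6
bar 4: v0=B2 v1=D3 downbeat m3
bar 5: v0=B2 v1=G3 downbeat m6
bar 6: v0=C3 v1=C4 downbeat P8
  -> R1 @ bar 1 tick 0 v(0, 1): C3/C4 P8 -> B2/B3 P8 similar
  -> R1 @ bar 2 tick 0 v(0, 1): B2/B3 P8 -> A2/A3 P8 similar
  -> R2 @ bar 6 tick 0 v(0, 1): B2/G3 m6 -> C3/C4 P8 similar

(1, 0, R1, (0, 1))
(2, 0, R1, (0, 1))
(6, 0, R2, (0, 1))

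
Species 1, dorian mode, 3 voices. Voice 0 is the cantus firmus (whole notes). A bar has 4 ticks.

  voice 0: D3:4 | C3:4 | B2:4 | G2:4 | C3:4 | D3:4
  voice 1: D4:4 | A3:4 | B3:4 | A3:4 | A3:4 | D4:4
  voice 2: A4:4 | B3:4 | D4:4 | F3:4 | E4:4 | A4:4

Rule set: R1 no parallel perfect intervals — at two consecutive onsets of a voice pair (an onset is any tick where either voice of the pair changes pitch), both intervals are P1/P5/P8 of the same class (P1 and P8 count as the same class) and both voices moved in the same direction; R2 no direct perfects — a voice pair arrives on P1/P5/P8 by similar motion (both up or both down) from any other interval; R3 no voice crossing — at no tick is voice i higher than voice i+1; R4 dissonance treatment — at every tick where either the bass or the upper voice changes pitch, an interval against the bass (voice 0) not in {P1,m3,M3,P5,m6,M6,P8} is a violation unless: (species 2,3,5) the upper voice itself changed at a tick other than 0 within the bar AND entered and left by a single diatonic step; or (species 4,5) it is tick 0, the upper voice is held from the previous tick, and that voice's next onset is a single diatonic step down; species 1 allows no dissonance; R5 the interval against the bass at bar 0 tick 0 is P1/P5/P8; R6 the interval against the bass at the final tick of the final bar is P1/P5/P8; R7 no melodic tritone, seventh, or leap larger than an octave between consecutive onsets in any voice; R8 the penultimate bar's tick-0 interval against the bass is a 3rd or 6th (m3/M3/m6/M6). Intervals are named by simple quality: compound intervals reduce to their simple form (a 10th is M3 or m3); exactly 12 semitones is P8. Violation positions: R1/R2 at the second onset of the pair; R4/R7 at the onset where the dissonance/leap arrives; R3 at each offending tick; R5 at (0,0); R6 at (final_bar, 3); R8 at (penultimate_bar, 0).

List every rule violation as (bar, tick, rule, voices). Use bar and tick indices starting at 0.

bar 0: v0=D3 v1=D4 v2=A4 downbeat P5
bar 1: v0=C3 v1=A3 v2=B3 downbeat M7
bar 2: v0=B2 v1=B3 v2=D4 downbeat m3
bar 3: v0=G2 v1=A3 v2=F3 downbeat m7
bar 4: v0=C3 v1=A3 v2=E4 downbeat M3
bar 5: v0=D3 v1=D4 v2=A4 downbeat P5
  -> R4 @ bar 1 tick 0 v(0, 2): C3/B3 M7 untreated
  -> R7 @ bar 1 tick 0 v(2,): A4->B3 leap 10st
  -> R3 @ bar 3 tick 0 v(1, 2): A3 above F3
  -> R4 @ bar 3 tick 0 v(0, 1): G2/A3 M2 untreated
  -> R4 @ bar 3 tick 0 v(0, 2): G2/F3 m7 untreated
  -> R3 @ bar 3 tick 1 v(1, 2): A3 above F3
  -> R3 @ bar 3 tick 2 v(1, 2): A3 above F3
  -> R3 @ bar 3 tick 3 v(1, 2): A3 above F3
  -> R7 @ bar 4 tick 0 v(2,): F3->E4 leap 11st
  -> R1 @ bar 5 tick 0 v(1, 2): A3/E4 P5 -> D4/A4 P5 similar
  -> R2 @ bar 5 tick 0 v(0, 1): C3/A3 M6 -> D3/D4 P8 similar
  -> R2 @ bar 5 tick 0 v(0, 2): C3/E4 M3 -> D3/A4 P5 similar

(1, 0, R4, (0, 2))
(1, 0, R7, (2,))
(3, 0, R3, (1, 2))
(3, 0, R4, (0, 1))
(3, 0, R4, (0, 2))
(3, 1, R3, (1, 2))
(3, 2, R3, (1, 2))
(3, 3, R3, (1, 2))
(4, 0, R7, (2,))
(5, 0, R1, (1, 2))
(5, 0, R2, (0, 1))
(5, 0, R2, (0, 2))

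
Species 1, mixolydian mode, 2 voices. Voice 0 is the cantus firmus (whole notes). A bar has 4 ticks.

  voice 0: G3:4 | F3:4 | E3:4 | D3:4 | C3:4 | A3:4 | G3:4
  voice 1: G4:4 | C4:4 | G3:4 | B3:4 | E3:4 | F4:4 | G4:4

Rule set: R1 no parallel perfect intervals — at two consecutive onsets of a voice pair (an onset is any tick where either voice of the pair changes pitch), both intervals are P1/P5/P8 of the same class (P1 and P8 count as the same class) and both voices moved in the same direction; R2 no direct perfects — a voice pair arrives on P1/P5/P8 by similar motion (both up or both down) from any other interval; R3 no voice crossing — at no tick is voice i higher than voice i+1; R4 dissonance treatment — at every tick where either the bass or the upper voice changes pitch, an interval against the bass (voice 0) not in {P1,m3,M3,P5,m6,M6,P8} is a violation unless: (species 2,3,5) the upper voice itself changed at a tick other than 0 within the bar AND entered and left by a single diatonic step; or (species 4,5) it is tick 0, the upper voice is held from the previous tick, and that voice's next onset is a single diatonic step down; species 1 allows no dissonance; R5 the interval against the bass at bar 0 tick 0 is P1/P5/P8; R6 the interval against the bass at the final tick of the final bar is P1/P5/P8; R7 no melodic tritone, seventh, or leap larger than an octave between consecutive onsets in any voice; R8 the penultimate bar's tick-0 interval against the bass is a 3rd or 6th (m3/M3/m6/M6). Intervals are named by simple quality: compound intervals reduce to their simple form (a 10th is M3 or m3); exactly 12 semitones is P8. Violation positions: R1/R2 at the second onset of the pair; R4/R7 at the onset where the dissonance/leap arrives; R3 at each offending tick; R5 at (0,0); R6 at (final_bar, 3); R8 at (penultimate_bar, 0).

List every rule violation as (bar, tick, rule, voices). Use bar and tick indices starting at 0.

bar 0: v0=G3 v1=G4 downbeat P8
bar 1: v0=F3 v1=C4 downbeat P5
bar 2: v0=E3 v1=G3 downbeat m3
bar 3: v0=D3 v1=B3 downbeat M6
bar 4: v0=C3 v1=E3 downbeat M3
bar 5: v0=A3 v1=F4 downbeat m6
bar 6: v0=G3 v1=G4 downbeat P8
  -> R2 @ bar 1 tick 0 v(0, 1): G3/G4 P8 -> F3/C4 P5 similar
  -> R7 @ bar 5 tick 0 v(1,): E3->F4 leap 13st

(1, 0, R2, (0, 1))
(5, 0, R7, (1,))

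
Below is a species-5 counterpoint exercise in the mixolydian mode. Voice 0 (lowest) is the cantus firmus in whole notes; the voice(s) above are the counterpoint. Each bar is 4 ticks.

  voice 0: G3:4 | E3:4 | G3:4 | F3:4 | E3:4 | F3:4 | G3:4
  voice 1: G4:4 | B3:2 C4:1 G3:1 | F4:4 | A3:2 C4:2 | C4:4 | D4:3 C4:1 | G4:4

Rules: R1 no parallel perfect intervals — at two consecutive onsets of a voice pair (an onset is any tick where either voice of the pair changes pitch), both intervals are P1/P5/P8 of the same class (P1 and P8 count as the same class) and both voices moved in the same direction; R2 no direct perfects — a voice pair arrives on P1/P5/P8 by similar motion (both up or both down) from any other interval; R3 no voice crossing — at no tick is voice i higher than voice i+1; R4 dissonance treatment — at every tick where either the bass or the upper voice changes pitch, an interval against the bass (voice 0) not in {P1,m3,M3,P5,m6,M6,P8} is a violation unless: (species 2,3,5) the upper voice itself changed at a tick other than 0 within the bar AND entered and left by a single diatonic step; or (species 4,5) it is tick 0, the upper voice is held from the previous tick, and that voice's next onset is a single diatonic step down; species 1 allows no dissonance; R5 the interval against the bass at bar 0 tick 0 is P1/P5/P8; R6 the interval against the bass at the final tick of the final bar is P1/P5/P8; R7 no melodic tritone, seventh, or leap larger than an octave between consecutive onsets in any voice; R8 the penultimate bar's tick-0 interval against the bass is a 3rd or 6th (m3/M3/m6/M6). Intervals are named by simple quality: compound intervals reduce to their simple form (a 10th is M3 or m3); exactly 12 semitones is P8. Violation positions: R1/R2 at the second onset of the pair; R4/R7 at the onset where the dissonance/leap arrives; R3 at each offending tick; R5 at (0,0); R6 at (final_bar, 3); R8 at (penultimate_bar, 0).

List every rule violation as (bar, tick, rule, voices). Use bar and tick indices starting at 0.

bar 0: v0=G3 v1=G4 downbeat P8
bar 1: v0=E3 v1=B3 downbeat P5
bar 2: v0=G3 v1=F4 downbeat m7
bar 3: v0=F3 v1=A3 downbeat M3
bar 4: v0=E3 v1=C4 downbeat m6
bar 5: v0=F3 v1=D4 downbeat M6
bar 6: v0=G3 v1=G4 downbeat P8
  -> R2 @ bar 1 tick 0 v(0, 1): G3/G4 P8 -> E3/B3 P5 similar
  -> R4 @ bar 2 tick 0 v(0, 1): G3/F4 m7 untreated
  -> R7 @ bar 2 tick 0 v(1,): G3->F4 leap 10st
  -> R2 @ bar 6 tick 0 v(0, 1): F3/C4 P5 -> G3/G4 P8 similar

(1, 0, R2, (0, 1))
(2, 0, R4, (0, 1))
(2, 0, R7, (1,))
(6, 0, R2, (0, 1))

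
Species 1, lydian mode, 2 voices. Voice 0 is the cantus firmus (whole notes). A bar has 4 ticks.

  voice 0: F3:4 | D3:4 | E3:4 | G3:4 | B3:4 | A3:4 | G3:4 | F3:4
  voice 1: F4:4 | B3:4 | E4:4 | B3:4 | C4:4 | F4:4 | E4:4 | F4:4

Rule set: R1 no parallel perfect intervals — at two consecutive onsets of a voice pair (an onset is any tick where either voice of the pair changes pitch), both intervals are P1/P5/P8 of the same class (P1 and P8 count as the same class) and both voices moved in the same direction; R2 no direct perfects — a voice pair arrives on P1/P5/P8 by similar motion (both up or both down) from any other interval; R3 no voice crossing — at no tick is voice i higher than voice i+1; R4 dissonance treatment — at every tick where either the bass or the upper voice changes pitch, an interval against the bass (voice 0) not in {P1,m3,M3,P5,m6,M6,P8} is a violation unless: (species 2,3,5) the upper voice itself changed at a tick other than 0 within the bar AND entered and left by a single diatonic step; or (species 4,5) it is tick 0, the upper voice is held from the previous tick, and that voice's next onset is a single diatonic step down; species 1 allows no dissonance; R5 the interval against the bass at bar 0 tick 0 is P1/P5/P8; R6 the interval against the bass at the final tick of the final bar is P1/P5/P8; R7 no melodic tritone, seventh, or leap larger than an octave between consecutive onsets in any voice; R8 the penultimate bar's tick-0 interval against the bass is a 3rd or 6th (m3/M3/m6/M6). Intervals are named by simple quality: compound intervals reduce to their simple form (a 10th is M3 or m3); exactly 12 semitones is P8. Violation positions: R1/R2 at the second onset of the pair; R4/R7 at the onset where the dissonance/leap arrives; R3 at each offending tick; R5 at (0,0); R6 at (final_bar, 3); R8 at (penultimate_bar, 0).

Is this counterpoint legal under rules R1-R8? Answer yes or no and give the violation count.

bar 0: v0=F3 v1=F4 (P8)
bar 1: v0=D3 v1=B3 (M6)
bar 2: v0=E3 v1=E4 (P8)
bar 3: v0=G3 v1=B3 (M3)
bar 4: v0=B3 v1=C4 (m2)
bar 5: v0=A3 v1=F4 (m6)
bar 6: v0=G3 v1=E4 (M6)
bar 7: v0=F3 v1=F4 (P8)
  R7 @ bar1.0: F4->B3 leap 6st
  R2 @ bar2.0: D3/B3 M6 -> E3/E4 P8 similar
  R4 @ bar4.0: B3/C4 m2 untreated

No (3 violations)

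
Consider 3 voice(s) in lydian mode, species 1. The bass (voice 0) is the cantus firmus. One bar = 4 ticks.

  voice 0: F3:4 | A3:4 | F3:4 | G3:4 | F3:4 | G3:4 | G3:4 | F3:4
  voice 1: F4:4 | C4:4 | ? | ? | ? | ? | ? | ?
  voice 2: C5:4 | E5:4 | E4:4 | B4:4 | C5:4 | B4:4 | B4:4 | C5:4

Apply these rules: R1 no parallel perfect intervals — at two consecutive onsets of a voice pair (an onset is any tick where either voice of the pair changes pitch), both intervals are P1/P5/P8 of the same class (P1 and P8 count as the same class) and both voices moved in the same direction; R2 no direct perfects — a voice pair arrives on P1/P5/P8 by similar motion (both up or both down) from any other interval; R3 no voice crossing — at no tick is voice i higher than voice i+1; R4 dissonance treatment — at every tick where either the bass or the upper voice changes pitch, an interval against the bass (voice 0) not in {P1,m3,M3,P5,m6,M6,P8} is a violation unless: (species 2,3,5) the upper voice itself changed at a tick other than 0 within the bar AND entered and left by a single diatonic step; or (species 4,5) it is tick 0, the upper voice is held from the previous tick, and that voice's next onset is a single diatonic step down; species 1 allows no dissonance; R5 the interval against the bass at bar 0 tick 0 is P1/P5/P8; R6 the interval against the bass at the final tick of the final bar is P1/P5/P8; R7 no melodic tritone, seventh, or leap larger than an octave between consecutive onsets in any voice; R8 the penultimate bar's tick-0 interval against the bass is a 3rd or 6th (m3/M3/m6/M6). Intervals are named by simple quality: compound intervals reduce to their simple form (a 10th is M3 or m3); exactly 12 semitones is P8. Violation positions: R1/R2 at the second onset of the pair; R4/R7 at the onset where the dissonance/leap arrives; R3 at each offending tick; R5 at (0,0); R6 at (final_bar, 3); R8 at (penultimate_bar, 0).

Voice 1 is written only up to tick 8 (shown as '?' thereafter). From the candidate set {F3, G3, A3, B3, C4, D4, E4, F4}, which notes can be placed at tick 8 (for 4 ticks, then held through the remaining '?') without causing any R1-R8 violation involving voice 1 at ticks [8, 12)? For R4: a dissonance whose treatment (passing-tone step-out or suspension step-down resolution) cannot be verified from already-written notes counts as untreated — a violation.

F3: violates R2
G3: violates R4
A3: violates R2
B3: violates R4
C4: legal
D4: legal
E4: violates R4
F4: violates R3

{C4, D4}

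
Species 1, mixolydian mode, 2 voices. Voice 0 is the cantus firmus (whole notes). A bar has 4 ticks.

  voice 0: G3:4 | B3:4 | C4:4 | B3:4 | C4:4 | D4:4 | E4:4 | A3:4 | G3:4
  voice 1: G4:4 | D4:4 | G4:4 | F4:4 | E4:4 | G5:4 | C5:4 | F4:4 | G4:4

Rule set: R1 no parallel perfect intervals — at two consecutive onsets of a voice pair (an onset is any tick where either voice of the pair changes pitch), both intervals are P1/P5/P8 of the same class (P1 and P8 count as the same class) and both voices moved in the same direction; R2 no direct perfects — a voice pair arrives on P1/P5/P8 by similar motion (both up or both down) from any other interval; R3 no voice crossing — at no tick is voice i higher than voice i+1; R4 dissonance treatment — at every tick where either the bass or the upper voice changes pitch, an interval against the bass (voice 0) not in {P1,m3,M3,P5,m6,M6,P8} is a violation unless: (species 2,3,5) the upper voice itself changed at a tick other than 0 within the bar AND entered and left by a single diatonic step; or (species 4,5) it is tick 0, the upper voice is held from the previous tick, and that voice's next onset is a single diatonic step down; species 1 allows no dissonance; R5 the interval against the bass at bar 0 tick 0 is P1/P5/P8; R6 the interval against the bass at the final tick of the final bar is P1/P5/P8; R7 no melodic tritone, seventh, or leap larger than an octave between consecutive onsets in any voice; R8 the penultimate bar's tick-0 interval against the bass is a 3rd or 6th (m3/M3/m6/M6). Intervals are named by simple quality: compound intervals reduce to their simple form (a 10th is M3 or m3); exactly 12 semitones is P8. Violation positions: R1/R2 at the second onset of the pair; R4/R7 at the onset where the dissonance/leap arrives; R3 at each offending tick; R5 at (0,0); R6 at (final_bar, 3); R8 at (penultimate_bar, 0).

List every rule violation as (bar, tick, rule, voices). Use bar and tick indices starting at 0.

bar 0: v0=G3 v1=G4 downbeat P8
bar 1: v0=B3 v1=D4 downbeat m3
bar 2: v0=C4 v1=G4 downbeat P5
bar 3: v0=B3 v1=F4 downbeat TT
bar 4: v0=C4 v1=E4 downbeat M3
bar 5: v0=D4 v1=G5 downbeat P4
bar 6: v0=E4 v1=C5 downbeat m6
bar 7: v0=A3 v1=F4 downbeat m6
bar 8: v0=G3 v1=G4 downbeat P8
  -> R2 @ bar 2 tick 0 v(0, 1): B3/D4 m3 -> C4/G4 P5 similar
  -> R4 @ bar 3 tick 0 v(0, 1): B3/F4 TT untreated
  -> R4 @ bar 5 tick 0 v(0, 1): D4/G5 P4 untreated
  -> R7 @ bar 5 tick 0 v(1,): E4->G5 leap 15st

(2, 0, R2, (0, 1))
(3, 0, R4, (0, 1))
(5, 0, R4, (0, 1))
(5, 0, R7, (1,))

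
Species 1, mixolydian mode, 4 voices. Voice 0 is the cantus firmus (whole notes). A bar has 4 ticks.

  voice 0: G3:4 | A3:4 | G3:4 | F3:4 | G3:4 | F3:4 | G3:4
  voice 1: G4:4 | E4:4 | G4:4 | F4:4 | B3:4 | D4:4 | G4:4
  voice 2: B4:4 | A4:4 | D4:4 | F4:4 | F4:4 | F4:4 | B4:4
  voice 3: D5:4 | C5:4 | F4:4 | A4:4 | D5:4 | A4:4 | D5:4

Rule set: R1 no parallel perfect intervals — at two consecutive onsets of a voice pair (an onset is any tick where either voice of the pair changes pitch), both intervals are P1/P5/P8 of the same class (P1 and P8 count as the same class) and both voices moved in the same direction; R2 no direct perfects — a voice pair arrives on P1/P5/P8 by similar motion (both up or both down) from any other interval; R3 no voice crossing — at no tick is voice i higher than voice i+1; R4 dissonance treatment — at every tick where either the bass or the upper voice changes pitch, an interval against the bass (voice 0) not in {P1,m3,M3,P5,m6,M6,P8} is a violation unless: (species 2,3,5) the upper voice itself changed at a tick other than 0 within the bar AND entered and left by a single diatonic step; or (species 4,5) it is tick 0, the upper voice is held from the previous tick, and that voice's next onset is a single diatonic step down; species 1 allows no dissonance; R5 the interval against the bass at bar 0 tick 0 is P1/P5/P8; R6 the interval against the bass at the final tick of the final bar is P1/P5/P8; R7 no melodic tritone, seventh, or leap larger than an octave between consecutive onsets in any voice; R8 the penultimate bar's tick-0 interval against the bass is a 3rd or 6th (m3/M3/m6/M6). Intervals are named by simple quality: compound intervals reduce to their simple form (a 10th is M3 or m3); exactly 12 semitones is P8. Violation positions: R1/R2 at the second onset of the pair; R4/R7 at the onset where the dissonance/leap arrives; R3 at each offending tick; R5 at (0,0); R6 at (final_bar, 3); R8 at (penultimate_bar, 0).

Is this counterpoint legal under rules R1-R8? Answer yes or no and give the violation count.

No (17 violations)

bar 0: v0=G3 v1=G4 v2=B4 v3=D5 (P5)
bar 1: v0=A3 v1=E4 v2=A4 v3=C5 (m3)
bar 2: v0=G3 v1=G4 v2=D4 v3=F4 (m7)
bar 3: v0=F3 v1=F4 v2=F4 v3=A4 (M3)
bar 4: v0=G3 v1=B3 v2=F4 v3=D5 (P5)
bar 5: v0=F3 v1=D4 v2=F4 v3=A4 (M3)
bar 6: v0=G3 v1=G4 v2=B4 v3=D5 (P5)
  R5 @ bar0.0: opens on M3
  R2 @ bar2.0: A3/A4 P8 -> G3/D4 P5 similar
  R3 @ bar2.0: G4 above D4
  R4 @ bar2.0: G3/F4 m7 untreated
  R3 @ bar2.1: G4 above D4
  R3 @ bar2.2: G4 above D4
  R3 @ bar2.3: G4 above D4
  R1 @ bar3.0: G3/G4 P8 -> F3/F4 P8 similar
  R2 @ bar4.0: F3/A4 M3 -> G3/D5 P5 similar
  R4 @ bar4.0: G3/F4 m7 untreated
  R7 @ bar4.0: F4->B3 leap 6st
  R8 @ bar5.0: penult P8 not 3rd/6th
  R1 @ bar6.0: D4/A4 P5 -> G4/D5 P5 similar
  R2 @ bar6.0: F3/D4 M6 -> G3/G4 P8 similar
  R2 @ bar6.0: F3/A4 M3 -> G3/D5 P5 similar
  R7 @ bar6.0: F4->B4 leap 6st
  R6 @ bar6.3: closes on M3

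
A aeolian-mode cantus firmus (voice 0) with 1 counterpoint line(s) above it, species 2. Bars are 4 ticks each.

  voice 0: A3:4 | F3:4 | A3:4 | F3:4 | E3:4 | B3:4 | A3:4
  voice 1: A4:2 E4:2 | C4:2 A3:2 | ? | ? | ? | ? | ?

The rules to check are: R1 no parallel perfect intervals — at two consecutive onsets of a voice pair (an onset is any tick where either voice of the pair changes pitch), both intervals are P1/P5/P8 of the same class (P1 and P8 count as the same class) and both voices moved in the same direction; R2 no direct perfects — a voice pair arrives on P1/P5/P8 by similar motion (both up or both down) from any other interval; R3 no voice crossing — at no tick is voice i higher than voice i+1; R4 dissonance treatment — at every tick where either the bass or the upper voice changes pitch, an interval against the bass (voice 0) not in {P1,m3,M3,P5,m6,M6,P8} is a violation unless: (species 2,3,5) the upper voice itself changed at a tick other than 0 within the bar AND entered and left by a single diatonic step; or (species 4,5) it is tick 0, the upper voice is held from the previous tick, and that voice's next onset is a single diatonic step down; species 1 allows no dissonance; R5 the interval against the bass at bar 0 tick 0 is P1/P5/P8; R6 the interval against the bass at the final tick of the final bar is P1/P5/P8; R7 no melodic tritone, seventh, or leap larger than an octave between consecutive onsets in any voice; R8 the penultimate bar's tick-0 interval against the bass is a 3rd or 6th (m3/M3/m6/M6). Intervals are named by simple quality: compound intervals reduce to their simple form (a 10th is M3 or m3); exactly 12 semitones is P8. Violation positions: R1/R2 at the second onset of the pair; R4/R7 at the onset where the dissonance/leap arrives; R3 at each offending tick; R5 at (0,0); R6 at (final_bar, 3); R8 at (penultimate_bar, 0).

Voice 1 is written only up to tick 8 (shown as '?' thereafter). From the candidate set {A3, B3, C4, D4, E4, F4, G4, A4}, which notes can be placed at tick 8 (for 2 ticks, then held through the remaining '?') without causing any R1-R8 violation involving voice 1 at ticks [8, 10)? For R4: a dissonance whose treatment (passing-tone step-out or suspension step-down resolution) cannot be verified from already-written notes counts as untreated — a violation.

{A3, C4, F4}

A3: legal
B3: violates R4
C4: legal
D4: violates R4
E4: violates R2
F4: legal
G4: violates R4,R7
A4: violates R2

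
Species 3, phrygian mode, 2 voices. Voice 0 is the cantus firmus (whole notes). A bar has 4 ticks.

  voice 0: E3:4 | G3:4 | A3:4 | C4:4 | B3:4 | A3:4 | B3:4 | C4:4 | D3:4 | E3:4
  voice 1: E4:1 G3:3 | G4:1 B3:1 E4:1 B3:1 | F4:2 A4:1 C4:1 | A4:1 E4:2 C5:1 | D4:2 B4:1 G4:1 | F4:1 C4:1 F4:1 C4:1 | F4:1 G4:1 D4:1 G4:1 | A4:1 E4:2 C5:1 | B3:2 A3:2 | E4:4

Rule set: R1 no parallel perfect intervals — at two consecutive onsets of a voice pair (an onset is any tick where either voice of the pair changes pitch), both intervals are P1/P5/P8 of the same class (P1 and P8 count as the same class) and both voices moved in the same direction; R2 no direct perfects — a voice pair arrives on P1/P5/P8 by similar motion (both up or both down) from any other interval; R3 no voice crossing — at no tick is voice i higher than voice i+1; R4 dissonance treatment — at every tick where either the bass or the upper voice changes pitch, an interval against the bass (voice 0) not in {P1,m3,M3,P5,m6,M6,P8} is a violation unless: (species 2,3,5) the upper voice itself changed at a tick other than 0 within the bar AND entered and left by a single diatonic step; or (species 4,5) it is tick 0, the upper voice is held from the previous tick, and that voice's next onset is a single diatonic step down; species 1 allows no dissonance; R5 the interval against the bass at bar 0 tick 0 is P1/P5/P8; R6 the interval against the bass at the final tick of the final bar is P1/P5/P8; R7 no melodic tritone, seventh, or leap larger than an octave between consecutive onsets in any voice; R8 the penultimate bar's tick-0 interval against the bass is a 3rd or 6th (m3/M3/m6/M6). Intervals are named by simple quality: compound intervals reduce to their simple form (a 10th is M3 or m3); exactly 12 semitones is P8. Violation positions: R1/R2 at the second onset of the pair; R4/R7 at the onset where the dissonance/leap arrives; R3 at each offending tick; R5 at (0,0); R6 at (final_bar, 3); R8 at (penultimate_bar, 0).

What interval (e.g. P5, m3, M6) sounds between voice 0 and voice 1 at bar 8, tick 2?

P5

voice 0=D3 voice 1=A3 -> P5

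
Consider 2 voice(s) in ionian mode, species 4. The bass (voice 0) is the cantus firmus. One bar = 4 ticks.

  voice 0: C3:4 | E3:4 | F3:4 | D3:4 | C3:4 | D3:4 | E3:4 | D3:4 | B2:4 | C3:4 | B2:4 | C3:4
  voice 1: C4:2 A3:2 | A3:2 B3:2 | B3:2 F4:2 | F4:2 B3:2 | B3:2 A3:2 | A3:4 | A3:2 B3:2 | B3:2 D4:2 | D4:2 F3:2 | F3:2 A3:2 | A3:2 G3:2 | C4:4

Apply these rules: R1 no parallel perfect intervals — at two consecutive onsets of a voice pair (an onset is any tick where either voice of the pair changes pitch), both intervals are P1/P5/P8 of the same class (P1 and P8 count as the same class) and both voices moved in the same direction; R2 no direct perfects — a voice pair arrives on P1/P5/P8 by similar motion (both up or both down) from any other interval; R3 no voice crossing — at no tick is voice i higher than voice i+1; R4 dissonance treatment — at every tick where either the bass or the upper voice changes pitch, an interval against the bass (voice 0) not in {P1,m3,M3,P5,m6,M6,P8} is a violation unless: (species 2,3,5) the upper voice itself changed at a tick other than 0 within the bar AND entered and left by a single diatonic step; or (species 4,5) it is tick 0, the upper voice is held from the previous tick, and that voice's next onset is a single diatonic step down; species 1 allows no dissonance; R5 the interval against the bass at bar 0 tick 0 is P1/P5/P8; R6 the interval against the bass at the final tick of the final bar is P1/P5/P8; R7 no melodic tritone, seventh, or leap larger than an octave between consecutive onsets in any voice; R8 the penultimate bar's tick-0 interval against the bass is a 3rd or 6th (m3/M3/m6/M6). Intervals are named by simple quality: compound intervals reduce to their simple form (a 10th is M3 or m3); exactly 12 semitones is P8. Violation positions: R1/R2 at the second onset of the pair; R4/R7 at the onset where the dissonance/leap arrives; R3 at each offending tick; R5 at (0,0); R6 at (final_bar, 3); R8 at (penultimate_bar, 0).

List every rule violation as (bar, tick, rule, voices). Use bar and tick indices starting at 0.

bar 0: v0=C3 v1=C4 downbeat P8
bar 1: v0=E3 v1=A3 downbeat P4
bar 2: v0=F3 v1=B3 downbeat TT
bar 3: v0=D3 v1=F4 downbeat m3
bar 4: v0=C3 v1=B3 downbeat M7
bar 5: v0=D3 v1=A3 downbeat P5
bar 6: v0=E3 v1=A3 downbeat P4
bar 7: v0=D3 v1=B3 downbeat M6
bar 8: v0=B2 v1=D4 downbeat m3
bar 9: v0=C3 v1=F3 downbeat P4
bar 10: v0=B2 v1=A3 downbeat m7
bar 11: v0=C3 v1=C4 downbeat P8
  -> R4 @ bar 1 tick 0 v(0, 1): E3/A3 P4 untreated
  -> R4 @ bar 2 tick 0 v(0, 1): F3/B3 TT untreated
  -> R7 @ bar 2 tick 2 v(1,): B3->F4 leap 6st
  -> R7 @ bar 3 tick 2 v(1,): F4->B3 leap 6st
  -> R4 @ bar 6 tick 0 v(0, 1): E3/A3 P4 untreated
  -> R4 @ bar 8 tick 2 v(0, 1): B2/F3 TT untreated
  -> R4 @ bar 9 tick 0 v(0, 1): C3/F3 P4 untreated
  -> R8 @ bar 10 tick 0 v(0, 1): penult m7 not 3rd/6th
  -> R2 @ bar 11 tick 0 v(0, 1): B2/G3 m6 -> C3/C4 P8 similar

(1, 0, R4, (0, 1))
(2, 0, R4, (0, 1))
(2, 2, R7, (1,))
(3, 2, R7, (1,))
(6, 0, R4, (0, 1))
(8, 2, R4, (0, 1))
(9, 0, R4, (0, 1))
(10, 0, R8, (0, 1))
(11, 0, R2, (0, 1))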